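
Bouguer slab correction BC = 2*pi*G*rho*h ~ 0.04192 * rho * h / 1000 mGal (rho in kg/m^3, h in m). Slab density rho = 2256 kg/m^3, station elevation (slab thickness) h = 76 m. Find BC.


BC = 0.04192 * rho * h / 1000
= 0.04192 * 2256 * 76 / 1000
= 7.1874 mGal

7.1874


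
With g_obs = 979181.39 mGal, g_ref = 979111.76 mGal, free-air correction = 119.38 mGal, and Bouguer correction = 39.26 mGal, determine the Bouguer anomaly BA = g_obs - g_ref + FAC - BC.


BA = g_obs - g_ref + FAC - BC
= 979181.39 - 979111.76 + 119.38 - 39.26
= 149.75 mGal

149.75


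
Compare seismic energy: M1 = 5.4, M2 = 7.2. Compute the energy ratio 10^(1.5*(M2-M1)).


M2 - M1 = 7.2 - 5.4 = 1.8
1.5 * 1.8 = 2.7
ratio = 10^2.7 = 501.19

501.19


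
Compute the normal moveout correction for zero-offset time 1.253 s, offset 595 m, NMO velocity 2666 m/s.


x/Vnmo = 595/2666 = 0.223181
(x/Vnmo)^2 = 0.04981
t0^2 = 1.570009
sqrt(1.570009 + 0.04981) = 1.272721
dt = 1.272721 - 1.253 = 0.019721

0.019721


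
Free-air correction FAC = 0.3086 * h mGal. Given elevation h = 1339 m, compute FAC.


FAC = 0.3086 * h
= 0.3086 * 1339
= 413.2154 mGal

413.2154


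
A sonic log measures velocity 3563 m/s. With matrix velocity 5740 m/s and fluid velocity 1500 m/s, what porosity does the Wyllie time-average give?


1/V - 1/Vm = 1/3563 - 1/5740 = 0.00010645
1/Vf - 1/Vm = 1/1500 - 1/5740 = 0.00049245
phi = 0.00010645 / 0.00049245 = 0.2162

0.2162


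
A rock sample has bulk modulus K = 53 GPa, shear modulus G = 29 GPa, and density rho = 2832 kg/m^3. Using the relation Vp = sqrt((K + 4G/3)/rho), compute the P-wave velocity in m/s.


First compute the effective modulus:
K + 4G/3 = 53e9 + 4*29e9/3 = 91666666666.67 Pa
Then divide by density:
91666666666.67 / 2832 = 32368173.258 Pa/(kg/m^3)
Take the square root:
Vp = sqrt(32368173.258) = 5689.3 m/s

5689.3


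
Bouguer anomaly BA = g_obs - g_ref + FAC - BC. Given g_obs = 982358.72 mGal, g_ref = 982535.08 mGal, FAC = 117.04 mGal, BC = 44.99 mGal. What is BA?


BA = g_obs - g_ref + FAC - BC
= 982358.72 - 982535.08 + 117.04 - 44.99
= -104.31 mGal

-104.31


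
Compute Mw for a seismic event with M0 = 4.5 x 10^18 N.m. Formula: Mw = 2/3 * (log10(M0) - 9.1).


log10(M0) = log10(4.5 x 10^18) = 18.6532
Mw = 2/3 * (18.6532 - 9.1)
= 2/3 * 9.5532
= 6.37

6.37


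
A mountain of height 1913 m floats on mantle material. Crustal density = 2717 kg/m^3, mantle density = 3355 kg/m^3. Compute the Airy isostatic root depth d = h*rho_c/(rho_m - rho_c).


rho_m - rho_c = 3355 - 2717 = 638
d = 1913 * 2717 / 638
= 5197621 / 638
= 8146.74 m

8146.74


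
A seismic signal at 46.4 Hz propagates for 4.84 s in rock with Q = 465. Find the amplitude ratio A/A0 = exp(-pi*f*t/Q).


pi*f*t/Q = pi*46.4*4.84/465 = 1.517261
A/A0 = exp(-1.517261) = 0.219312

0.219312


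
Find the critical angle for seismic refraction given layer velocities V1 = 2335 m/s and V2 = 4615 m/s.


V1/V2 = 2335/4615 = 0.505959
theta_c = arcsin(0.505959) = 30.395 degrees

30.395


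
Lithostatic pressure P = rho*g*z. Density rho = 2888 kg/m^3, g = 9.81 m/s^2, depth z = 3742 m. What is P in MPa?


P = rho * g * z / 1e6
= 2888 * 9.81 * 3742 / 1e6
= 106015649.76 / 1e6
= 106.0156 MPa

106.0156


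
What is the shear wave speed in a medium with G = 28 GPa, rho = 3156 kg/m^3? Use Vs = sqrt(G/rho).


Convert G to Pa: G = 28e9 Pa
Compute G/rho = 28e9 / 3156 = 8871989.8606
Vs = sqrt(8871989.8606) = 2978.59 m/s

2978.59


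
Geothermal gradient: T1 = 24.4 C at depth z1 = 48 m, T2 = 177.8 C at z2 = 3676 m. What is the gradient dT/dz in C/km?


dT = 177.8 - 24.4 = 153.4 C
dz = 3676 - 48 = 3628 m
gradient = dT/dz * 1000 = 153.4/3628 * 1000 = 42.2822 C/km

42.2822


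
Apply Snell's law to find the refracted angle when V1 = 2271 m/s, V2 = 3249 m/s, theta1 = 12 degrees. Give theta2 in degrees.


sin(theta1) = sin(12 deg) = 0.207912
sin(theta2) = V2/V1 * sin(theta1) = 3249/2271 * 0.207912 = 0.297448
theta2 = arcsin(0.297448) = 17.3044 degrees

17.3044


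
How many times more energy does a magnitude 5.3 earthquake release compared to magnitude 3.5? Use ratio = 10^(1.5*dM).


M2 - M1 = 5.3 - 3.5 = 1.8
1.5 * 1.8 = 2.7
ratio = 10^2.7 = 501.19

501.19


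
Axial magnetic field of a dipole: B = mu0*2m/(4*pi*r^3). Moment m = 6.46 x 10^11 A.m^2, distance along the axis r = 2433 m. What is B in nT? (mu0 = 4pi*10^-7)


m = 6.46 x 10^11 = 646000000000 A.m^2
2m = 1292000000000 A.m^2
r^3 = 2433^3 = 14402116737
B = (4pi*10^-7) * 1292000000000 / (4*pi * 14402116737) * 1e9
= 1623575.083375 / 180982336548.41 * 1e9
= 8970.9035 nT

8970.9035


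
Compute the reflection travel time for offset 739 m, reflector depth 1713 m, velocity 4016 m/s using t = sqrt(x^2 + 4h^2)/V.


x^2 + 4h^2 = 739^2 + 4*1713^2 = 546121 + 11737476 = 12283597
sqrt(12283597) = 3504.7963
t = 3504.7963 / 4016 = 0.8727 s

0.8727


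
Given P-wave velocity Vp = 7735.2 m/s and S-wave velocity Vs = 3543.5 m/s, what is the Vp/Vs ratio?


Vp/Vs = 7735.2 / 3543.5
= 2.1829

2.1829


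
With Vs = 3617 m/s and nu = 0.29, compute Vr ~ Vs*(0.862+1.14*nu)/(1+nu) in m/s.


Numerator factor = 0.862 + 1.14*0.29 = 1.1926
Denominator = 1 + 0.29 = 1.29
Vr = 3617 * 1.1926 / 1.29 = 3343.9 m/s

3343.9


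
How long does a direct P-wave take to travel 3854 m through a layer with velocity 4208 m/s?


t = x / V
= 3854 / 4208
= 0.9159 s

0.9159


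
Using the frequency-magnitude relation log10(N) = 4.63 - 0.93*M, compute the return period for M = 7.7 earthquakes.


log10(N) = 4.63 - 0.93*7.7 = -2.531
N = 10^-2.531 = 0.002944
T = 1/N = 1/0.002944 = 339.6253 years

339.6253


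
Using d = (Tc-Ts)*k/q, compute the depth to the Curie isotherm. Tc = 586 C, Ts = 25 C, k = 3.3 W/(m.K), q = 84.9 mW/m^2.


T_Curie - T_surf = 586 - 25 = 561 C
Convert q to W/m^2: 84.9 mW/m^2 = 0.0849 W/m^2
d = 561 * 3.3 / 0.0849 = 21805.65 m

21805.65


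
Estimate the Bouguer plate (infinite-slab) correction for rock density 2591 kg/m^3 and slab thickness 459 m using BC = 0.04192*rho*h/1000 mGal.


BC = 0.04192 * rho * h / 1000
= 0.04192 * 2591 * 459 / 1000
= 49.8542 mGal

49.8542


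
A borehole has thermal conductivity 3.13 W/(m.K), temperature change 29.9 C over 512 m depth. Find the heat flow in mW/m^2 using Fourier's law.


q = k * dT / dz * 1000
= 3.13 * 29.9 / 512 * 1000
= 0.182787 * 1000
= 182.7871 mW/m^2

182.7871


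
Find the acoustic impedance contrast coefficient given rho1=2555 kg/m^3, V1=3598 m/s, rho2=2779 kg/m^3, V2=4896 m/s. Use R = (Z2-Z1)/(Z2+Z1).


Z1 = 2555 * 3598 = 9192890
Z2 = 2779 * 4896 = 13605984
R = (13605984 - 9192890) / (13605984 + 9192890) = 4413094 / 22798874 = 0.1936

0.1936


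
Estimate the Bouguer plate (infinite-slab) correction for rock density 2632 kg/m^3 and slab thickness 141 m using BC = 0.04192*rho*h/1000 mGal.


BC = 0.04192 * rho * h / 1000
= 0.04192 * 2632 * 141 / 1000
= 15.557 mGal

15.557


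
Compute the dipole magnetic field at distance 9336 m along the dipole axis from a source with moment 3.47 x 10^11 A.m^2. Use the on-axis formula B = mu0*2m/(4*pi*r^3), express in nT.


m = 3.47 x 10^11 = 347000000000 A.m^2
2m = 694000000000 A.m^2
r^3 = 9336^3 = 813734125056
B = (4pi*10^-7) * 694000000000 / (4*pi * 813734125056) * 1e9
= 872106.120637 / 10225684597004.99 * 1e9
= 85.2858 nT

85.2858


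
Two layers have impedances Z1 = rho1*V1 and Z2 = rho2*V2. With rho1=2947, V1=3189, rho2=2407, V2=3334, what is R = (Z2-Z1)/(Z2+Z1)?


Z1 = 2947 * 3189 = 9397983
Z2 = 2407 * 3334 = 8024938
R = (8024938 - 9397983) / (8024938 + 9397983) = -1373045 / 17422921 = -0.0788

-0.0788


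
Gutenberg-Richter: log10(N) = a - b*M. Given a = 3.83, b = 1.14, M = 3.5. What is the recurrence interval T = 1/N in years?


log10(N) = 3.83 - 1.14*3.5 = -0.16
N = 10^-0.16 = 0.691831
T = 1/N = 1/0.691831 = 1.4454 years

1.4454


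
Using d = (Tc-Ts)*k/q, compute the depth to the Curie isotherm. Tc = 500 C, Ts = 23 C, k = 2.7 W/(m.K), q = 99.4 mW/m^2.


T_Curie - T_surf = 500 - 23 = 477 C
Convert q to W/m^2: 99.4 mW/m^2 = 0.0994 W/m^2
d = 477 * 2.7 / 0.0994 = 12956.74 m

12956.74


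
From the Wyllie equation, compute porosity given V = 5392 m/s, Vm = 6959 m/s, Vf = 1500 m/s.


1/V - 1/Vm = 1/5392 - 1/6959 = 4.176e-05
1/Vf - 1/Vm = 1/1500 - 1/6959 = 0.00052297
phi = 4.176e-05 / 0.00052297 = 0.0799

0.0799


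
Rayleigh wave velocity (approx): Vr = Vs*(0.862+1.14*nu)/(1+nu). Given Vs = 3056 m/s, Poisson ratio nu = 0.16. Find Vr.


Numerator factor = 0.862 + 1.14*0.16 = 1.0444
Denominator = 1 + 0.16 = 1.16
Vr = 3056 * 1.0444 / 1.16 = 2751.45 m/s

2751.45


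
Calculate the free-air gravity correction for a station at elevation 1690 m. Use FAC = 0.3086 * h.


FAC = 0.3086 * h
= 0.3086 * 1690
= 521.534 mGal

521.534


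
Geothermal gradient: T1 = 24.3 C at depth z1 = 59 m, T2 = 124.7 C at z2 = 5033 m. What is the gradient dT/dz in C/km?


dT = 124.7 - 24.3 = 100.4 C
dz = 5033 - 59 = 4974 m
gradient = dT/dz * 1000 = 100.4/4974 * 1000 = 20.185 C/km

20.185


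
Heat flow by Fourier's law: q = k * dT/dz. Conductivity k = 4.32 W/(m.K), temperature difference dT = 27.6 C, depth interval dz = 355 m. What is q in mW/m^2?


q = k * dT / dz * 1000
= 4.32 * 27.6 / 355 * 1000
= 0.335865 * 1000
= 335.8648 mW/m^2

335.8648


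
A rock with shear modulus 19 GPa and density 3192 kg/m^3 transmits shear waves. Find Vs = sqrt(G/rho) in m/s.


Convert G to Pa: G = 19e9 Pa
Compute G/rho = 19e9 / 3192 = 5952380.9524
Vs = sqrt(5952380.9524) = 2439.75 m/s

2439.75


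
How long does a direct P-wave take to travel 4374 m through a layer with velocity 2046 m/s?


t = x / V
= 4374 / 2046
= 2.1378 s

2.1378


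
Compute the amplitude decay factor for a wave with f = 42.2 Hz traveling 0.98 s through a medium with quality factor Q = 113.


pi*f*t/Q = pi*42.2*0.98/113 = 1.149767
A/A0 = exp(-1.149767) = 0.31671

0.31671


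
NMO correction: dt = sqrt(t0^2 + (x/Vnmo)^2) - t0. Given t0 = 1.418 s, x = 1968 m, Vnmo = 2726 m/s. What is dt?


x/Vnmo = 1968/2726 = 0.721937
(x/Vnmo)^2 = 0.521193
t0^2 = 2.010724
sqrt(2.010724 + 0.521193) = 1.5912
dt = 1.5912 - 1.418 = 0.1732

0.1732


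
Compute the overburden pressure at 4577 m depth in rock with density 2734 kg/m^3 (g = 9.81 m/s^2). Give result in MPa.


P = rho * g * z / 1e6
= 2734 * 9.81 * 4577 / 1e6
= 122757611.58 / 1e6
= 122.7576 MPa

122.7576


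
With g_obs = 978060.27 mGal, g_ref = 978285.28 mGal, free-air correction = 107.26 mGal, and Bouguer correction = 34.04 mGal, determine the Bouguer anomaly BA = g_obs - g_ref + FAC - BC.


BA = g_obs - g_ref + FAC - BC
= 978060.27 - 978285.28 + 107.26 - 34.04
= -151.79 mGal

-151.79


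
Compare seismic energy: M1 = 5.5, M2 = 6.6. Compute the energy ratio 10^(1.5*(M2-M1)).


M2 - M1 = 6.6 - 5.5 = 1.1
1.5 * 1.1 = 1.65
ratio = 10^1.65 = 44.67

44.67


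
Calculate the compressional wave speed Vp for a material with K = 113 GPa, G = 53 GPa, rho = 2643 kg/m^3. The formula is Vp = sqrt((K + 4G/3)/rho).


First compute the effective modulus:
K + 4G/3 = 113e9 + 4*53e9/3 = 183666666666.67 Pa
Then divide by density:
183666666666.67 / 2643 = 69491739.1853 Pa/(kg/m^3)
Take the square root:
Vp = sqrt(69491739.1853) = 8336.17 m/s

8336.17


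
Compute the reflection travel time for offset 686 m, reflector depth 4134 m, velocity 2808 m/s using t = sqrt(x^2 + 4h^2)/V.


x^2 + 4h^2 = 686^2 + 4*4134^2 = 470596 + 68359824 = 68830420
sqrt(68830420) = 8296.4101
t = 8296.4101 / 2808 = 2.9546 s

2.9546


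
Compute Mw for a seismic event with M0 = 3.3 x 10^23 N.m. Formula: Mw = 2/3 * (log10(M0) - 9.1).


log10(M0) = log10(3.3 x 10^23) = 23.5185
Mw = 2/3 * (23.5185 - 9.1)
= 2/3 * 14.4185
= 9.61

9.61


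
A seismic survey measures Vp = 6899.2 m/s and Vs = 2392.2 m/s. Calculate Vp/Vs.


Vp/Vs = 6899.2 / 2392.2
= 2.884

2.884


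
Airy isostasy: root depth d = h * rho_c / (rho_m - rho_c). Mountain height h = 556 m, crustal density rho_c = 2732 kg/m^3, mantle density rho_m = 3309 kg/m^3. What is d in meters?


rho_m - rho_c = 3309 - 2732 = 577
d = 556 * 2732 / 577
= 1518992 / 577
= 2632.57 m

2632.57


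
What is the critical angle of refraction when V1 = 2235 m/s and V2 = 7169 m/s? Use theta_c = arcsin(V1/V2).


V1/V2 = 2235/7169 = 0.311759
theta_c = arcsin(0.311759) = 18.1653 degrees

18.1653


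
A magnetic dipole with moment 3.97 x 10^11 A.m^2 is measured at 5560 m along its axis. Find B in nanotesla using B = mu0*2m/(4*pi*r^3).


m = 3.97 x 10^11 = 397000000000 A.m^2
2m = 794000000000 A.m^2
r^3 = 5560^3 = 171879616000
B = (4pi*10^-7) * 794000000000 / (4*pi * 171879616000) * 1e9
= 997769.82678 / 2159902955709.74 * 1e9
= 461.9512 nT

461.9512


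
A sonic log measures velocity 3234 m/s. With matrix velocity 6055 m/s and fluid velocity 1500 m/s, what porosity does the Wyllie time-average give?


1/V - 1/Vm = 1/3234 - 1/6055 = 0.00014406
1/Vf - 1/Vm = 1/1500 - 1/6055 = 0.00050151
phi = 0.00014406 / 0.00050151 = 0.2873

0.2873


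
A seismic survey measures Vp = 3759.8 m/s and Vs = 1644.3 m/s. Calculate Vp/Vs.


Vp/Vs = 3759.8 / 1644.3
= 2.2866

2.2866


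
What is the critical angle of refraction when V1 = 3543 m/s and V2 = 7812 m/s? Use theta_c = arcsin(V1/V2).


V1/V2 = 3543/7812 = 0.453533
theta_c = arcsin(0.453533) = 26.9706 degrees

26.9706


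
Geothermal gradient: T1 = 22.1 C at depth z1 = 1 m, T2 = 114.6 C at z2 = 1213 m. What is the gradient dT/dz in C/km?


dT = 114.6 - 22.1 = 92.5 C
dz = 1213 - 1 = 1212 m
gradient = dT/dz * 1000 = 92.5/1212 * 1000 = 76.3201 C/km

76.3201


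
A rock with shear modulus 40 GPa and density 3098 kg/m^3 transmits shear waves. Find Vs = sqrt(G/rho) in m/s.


Convert G to Pa: G = 40e9 Pa
Compute G/rho = 40e9 / 3098 = 12911555.8425
Vs = sqrt(12911555.8425) = 3593.27 m/s

3593.27


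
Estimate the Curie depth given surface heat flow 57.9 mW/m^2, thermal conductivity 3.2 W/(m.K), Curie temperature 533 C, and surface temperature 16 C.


T_Curie - T_surf = 533 - 16 = 517 C
Convert q to W/m^2: 57.9 mW/m^2 = 0.0579 W/m^2
d = 517 * 3.2 / 0.0579 = 28573.4 m

28573.4


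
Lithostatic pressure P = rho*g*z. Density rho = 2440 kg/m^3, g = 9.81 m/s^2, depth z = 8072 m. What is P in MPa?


P = rho * g * z / 1e6
= 2440 * 9.81 * 8072 / 1e6
= 193214620.8 / 1e6
= 193.2146 MPa

193.2146


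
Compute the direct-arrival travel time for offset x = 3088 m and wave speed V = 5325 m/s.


t = x / V
= 3088 / 5325
= 0.5799 s

0.5799


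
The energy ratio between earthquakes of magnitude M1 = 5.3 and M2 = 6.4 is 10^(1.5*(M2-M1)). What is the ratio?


M2 - M1 = 6.4 - 5.3 = 1.1
1.5 * 1.1 = 1.65
ratio = 10^1.65 = 44.67

44.67


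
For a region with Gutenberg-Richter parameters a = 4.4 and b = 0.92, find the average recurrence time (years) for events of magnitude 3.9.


log10(N) = 4.4 - 0.92*3.9 = 0.812
N = 10^0.812 = 6.486344
T = 1/N = 1/6.486344 = 0.1542 years

0.1542


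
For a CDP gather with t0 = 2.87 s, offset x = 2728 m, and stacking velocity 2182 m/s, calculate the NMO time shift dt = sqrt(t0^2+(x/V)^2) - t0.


x/Vnmo = 2728/2182 = 1.250229
(x/Vnmo)^2 = 1.563073
t0^2 = 8.2369
sqrt(8.2369 + 1.563073) = 3.130491
dt = 3.130491 - 2.87 = 0.260491

0.260491


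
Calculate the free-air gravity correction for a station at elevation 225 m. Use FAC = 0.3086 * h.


FAC = 0.3086 * h
= 0.3086 * 225
= 69.435 mGal

69.435


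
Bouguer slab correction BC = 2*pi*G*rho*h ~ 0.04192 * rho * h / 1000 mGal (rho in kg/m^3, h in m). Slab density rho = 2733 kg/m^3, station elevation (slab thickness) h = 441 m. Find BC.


BC = 0.04192 * rho * h / 1000
= 0.04192 * 2733 * 441 / 1000
= 50.5242 mGal

50.5242


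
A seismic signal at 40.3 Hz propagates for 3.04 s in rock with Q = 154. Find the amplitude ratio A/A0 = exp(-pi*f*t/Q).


pi*f*t/Q = pi*40.3*3.04/154 = 2.499239
A/A0 = exp(-2.499239) = 0.082147

0.082147


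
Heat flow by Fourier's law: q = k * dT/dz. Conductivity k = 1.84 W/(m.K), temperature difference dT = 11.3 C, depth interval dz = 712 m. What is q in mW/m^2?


q = k * dT / dz * 1000
= 1.84 * 11.3 / 712 * 1000
= 0.029202 * 1000
= 29.2022 mW/m^2

29.2022


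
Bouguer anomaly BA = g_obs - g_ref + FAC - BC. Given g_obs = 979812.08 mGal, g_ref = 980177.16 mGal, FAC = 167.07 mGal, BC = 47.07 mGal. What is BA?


BA = g_obs - g_ref + FAC - BC
= 979812.08 - 980177.16 + 167.07 - 47.07
= -245.08 mGal

-245.08


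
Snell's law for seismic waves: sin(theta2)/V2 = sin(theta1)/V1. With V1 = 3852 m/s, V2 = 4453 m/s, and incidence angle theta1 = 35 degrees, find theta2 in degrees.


sin(theta1) = sin(35 deg) = 0.573576
sin(theta2) = V2/V1 * sin(theta1) = 4453/3852 * 0.573576 = 0.663067
theta2 = arcsin(0.663067) = 41.5342 degrees

41.5342


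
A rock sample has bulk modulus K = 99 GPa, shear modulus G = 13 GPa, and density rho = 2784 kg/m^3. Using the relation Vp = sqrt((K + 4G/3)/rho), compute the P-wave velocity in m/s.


First compute the effective modulus:
K + 4G/3 = 99e9 + 4*13e9/3 = 116333333333.33 Pa
Then divide by density:
116333333333.33 / 2784 = 41786398.4674 Pa/(kg/m^3)
Take the square root:
Vp = sqrt(41786398.4674) = 6464.24 m/s

6464.24


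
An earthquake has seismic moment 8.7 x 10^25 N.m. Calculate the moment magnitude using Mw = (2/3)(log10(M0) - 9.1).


log10(M0) = log10(8.7 x 10^25) = 25.9395
Mw = 2/3 * (25.9395 - 9.1)
= 2/3 * 16.8395
= 11.23

11.23


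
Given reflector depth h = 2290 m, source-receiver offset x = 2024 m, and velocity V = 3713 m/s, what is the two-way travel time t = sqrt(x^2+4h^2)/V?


x^2 + 4h^2 = 2024^2 + 4*2290^2 = 4096576 + 20976400 = 25072976
sqrt(25072976) = 5007.2923
t = 5007.2923 / 3713 = 1.3486 s

1.3486


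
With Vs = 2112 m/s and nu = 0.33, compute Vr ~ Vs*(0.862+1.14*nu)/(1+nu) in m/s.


Numerator factor = 0.862 + 1.14*0.33 = 1.2382
Denominator = 1 + 0.33 = 1.33
Vr = 2112 * 1.2382 / 1.33 = 1966.22 m/s

1966.22


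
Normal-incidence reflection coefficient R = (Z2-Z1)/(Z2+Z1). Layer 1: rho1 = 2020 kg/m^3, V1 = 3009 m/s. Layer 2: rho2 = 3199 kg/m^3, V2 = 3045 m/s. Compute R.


Z1 = 2020 * 3009 = 6078180
Z2 = 3199 * 3045 = 9740955
R = (9740955 - 6078180) / (9740955 + 6078180) = 3662775 / 15819135 = 0.2315

0.2315


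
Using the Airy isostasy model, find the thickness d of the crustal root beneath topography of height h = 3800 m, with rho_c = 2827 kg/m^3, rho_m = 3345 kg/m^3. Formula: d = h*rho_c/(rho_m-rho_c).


rho_m - rho_c = 3345 - 2827 = 518
d = 3800 * 2827 / 518
= 10742600 / 518
= 20738.61 m

20738.61


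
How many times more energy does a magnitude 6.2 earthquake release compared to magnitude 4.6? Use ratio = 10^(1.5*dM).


M2 - M1 = 6.2 - 4.6 = 1.6
1.5 * 1.6 = 2.4
ratio = 10^2.4 = 251.19

251.19


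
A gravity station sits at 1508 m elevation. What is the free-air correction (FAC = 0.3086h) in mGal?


FAC = 0.3086 * h
= 0.3086 * 1508
= 465.3688 mGal

465.3688


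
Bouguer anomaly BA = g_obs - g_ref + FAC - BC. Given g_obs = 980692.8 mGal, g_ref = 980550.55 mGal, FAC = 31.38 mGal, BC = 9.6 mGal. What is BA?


BA = g_obs - g_ref + FAC - BC
= 980692.8 - 980550.55 + 31.38 - 9.6
= 164.03 mGal

164.03


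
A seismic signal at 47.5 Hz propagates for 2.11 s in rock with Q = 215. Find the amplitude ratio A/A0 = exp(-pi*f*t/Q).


pi*f*t/Q = pi*47.5*2.11/215 = 1.464494
A/A0 = exp(-1.464494) = 0.231195

0.231195


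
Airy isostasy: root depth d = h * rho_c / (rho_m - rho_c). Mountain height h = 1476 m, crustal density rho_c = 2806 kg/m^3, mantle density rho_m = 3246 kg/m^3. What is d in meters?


rho_m - rho_c = 3246 - 2806 = 440
d = 1476 * 2806 / 440
= 4141656 / 440
= 9412.85 m

9412.85


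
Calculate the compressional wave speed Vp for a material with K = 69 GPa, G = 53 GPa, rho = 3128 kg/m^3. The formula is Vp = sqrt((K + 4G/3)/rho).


First compute the effective modulus:
K + 4G/3 = 69e9 + 4*53e9/3 = 139666666666.67 Pa
Then divide by density:
139666666666.67 / 3128 = 44650468.8832 Pa/(kg/m^3)
Take the square root:
Vp = sqrt(44650468.8832) = 6682.1 m/s

6682.1


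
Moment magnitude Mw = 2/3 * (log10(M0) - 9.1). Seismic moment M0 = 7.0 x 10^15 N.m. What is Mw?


log10(M0) = log10(7.0 x 10^15) = 15.8451
Mw = 2/3 * (15.8451 - 9.1)
= 2/3 * 6.7451
= 4.5

4.5


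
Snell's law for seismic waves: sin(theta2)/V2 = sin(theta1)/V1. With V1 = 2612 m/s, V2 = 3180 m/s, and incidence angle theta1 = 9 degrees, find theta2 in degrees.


sin(theta1) = sin(9 deg) = 0.156434
sin(theta2) = V2/V1 * sin(theta1) = 3180/2612 * 0.156434 = 0.190452
theta2 = arcsin(0.190452) = 10.9792 degrees

10.9792


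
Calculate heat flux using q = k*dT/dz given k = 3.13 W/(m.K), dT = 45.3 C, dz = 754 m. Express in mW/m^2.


q = k * dT / dz * 1000
= 3.13 * 45.3 / 754 * 1000
= 0.188049 * 1000
= 188.0491 mW/m^2

188.0491


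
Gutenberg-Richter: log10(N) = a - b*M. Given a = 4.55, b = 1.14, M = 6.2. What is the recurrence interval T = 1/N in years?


log10(N) = 4.55 - 1.14*6.2 = -2.518
N = 10^-2.518 = 0.003034
T = 1/N = 1/0.003034 = 329.6097 years

329.6097


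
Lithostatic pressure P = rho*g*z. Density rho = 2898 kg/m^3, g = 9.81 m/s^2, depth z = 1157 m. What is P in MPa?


P = rho * g * z / 1e6
= 2898 * 9.81 * 1157 / 1e6
= 32892792.66 / 1e6
= 32.8928 MPa

32.8928


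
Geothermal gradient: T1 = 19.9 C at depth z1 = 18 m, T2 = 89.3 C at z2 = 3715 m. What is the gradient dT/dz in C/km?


dT = 89.3 - 19.9 = 69.4 C
dz = 3715 - 18 = 3697 m
gradient = dT/dz * 1000 = 69.4/3697 * 1000 = 18.772 C/km

18.772


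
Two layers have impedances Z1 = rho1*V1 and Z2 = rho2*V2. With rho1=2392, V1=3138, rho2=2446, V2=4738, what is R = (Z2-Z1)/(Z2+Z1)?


Z1 = 2392 * 3138 = 7506096
Z2 = 2446 * 4738 = 11589148
R = (11589148 - 7506096) / (11589148 + 7506096) = 4083052 / 19095244 = 0.2138

0.2138


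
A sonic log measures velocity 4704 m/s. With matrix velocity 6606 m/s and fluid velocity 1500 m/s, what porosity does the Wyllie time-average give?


1/V - 1/Vm = 1/4704 - 1/6606 = 6.121e-05
1/Vf - 1/Vm = 1/1500 - 1/6606 = 0.00051529
phi = 6.121e-05 / 0.00051529 = 0.1188

0.1188


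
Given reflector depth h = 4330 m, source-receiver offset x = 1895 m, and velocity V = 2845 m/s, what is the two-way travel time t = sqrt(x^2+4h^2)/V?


x^2 + 4h^2 = 1895^2 + 4*4330^2 = 3591025 + 74995600 = 78586625
sqrt(78586625) = 8864.9098
t = 8864.9098 / 2845 = 3.116 s

3.116


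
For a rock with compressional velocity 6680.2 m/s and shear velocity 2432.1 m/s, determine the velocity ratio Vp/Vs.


Vp/Vs = 6680.2 / 2432.1
= 2.7467

2.7467


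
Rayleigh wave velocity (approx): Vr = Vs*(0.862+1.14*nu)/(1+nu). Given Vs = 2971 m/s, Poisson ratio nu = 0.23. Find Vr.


Numerator factor = 0.862 + 1.14*0.23 = 1.1242
Denominator = 1 + 0.23 = 1.23
Vr = 2971 * 1.1242 / 1.23 = 2715.45 m/s

2715.45


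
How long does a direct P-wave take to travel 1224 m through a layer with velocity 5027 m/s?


t = x / V
= 1224 / 5027
= 0.2435 s

0.2435


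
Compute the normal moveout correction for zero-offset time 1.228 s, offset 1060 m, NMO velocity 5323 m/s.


x/Vnmo = 1060/5323 = 0.199136
(x/Vnmo)^2 = 0.039655
t0^2 = 1.507984
sqrt(1.507984 + 0.039655) = 1.244041
dt = 1.244041 - 1.228 = 0.016041

0.016041


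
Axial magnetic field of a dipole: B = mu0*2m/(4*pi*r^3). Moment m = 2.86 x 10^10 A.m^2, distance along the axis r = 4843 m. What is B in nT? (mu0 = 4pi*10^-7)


m = 2.86 x 10^10 = 28600000000 A.m^2
2m = 57200000000 A.m^2
r^3 = 4843^3 = 113590865107
B = (4pi*10^-7) * 57200000000 / (4*pi * 113590865107) * 1e9
= 71879.639914 / 1427424909340.24 * 1e9
= 50.3562 nT

50.3562


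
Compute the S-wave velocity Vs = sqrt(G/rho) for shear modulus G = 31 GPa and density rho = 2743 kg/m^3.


Convert G to Pa: G = 31e9 Pa
Compute G/rho = 31e9 / 2743 = 11301494.7138
Vs = sqrt(11301494.7138) = 3361.77 m/s

3361.77


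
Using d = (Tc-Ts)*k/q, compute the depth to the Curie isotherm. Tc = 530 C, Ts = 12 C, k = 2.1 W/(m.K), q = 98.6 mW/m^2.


T_Curie - T_surf = 530 - 12 = 518 C
Convert q to W/m^2: 98.6 mW/m^2 = 0.0986 W/m^2
d = 518 * 2.1 / 0.0986 = 11032.45 m

11032.45


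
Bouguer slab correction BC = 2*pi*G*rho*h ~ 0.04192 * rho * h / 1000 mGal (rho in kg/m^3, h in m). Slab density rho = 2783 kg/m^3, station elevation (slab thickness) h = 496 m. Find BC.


BC = 0.04192 * rho * h / 1000
= 0.04192 * 2783 * 496 / 1000
= 57.865 mGal

57.865


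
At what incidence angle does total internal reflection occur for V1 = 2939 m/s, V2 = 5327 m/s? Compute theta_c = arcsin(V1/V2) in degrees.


V1/V2 = 2939/5327 = 0.551718
theta_c = arcsin(0.551718) = 33.4849 degrees

33.4849


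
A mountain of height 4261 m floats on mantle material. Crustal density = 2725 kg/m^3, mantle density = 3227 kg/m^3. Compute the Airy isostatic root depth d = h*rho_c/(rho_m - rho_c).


rho_m - rho_c = 3227 - 2725 = 502
d = 4261 * 2725 / 502
= 11611225 / 502
= 23129.93 m

23129.93


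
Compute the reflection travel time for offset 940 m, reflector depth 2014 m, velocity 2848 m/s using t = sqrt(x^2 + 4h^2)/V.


x^2 + 4h^2 = 940^2 + 4*2014^2 = 883600 + 16224784 = 17108384
sqrt(17108384) = 4136.2282
t = 4136.2282 / 2848 = 1.4523 s

1.4523


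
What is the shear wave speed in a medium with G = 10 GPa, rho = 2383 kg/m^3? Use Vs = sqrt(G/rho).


Convert G to Pa: G = 10e9 Pa
Compute G/rho = 10e9 / 2383 = 4196391.1037
Vs = sqrt(4196391.1037) = 2048.51 m/s

2048.51


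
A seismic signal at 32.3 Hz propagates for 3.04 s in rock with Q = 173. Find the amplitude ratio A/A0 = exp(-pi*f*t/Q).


pi*f*t/Q = pi*32.3*3.04/173 = 1.783117
A/A0 = exp(-1.783117) = 0.168113

0.168113


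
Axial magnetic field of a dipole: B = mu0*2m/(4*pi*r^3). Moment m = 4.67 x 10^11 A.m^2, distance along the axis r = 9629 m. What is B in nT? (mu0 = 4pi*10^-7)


m = 4.67 x 10^11 = 467000000000 A.m^2
2m = 934000000000 A.m^2
r^3 = 9629^3 = 892778165189
B = (4pi*10^-7) * 934000000000 / (4*pi * 892778165189) * 1e9
= 1173699.015381 / 11218981300172.55 * 1e9
= 104.6173 nT

104.6173


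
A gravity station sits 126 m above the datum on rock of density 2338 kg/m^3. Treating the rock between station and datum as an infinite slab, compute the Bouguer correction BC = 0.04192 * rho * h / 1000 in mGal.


BC = 0.04192 * rho * h / 1000
= 0.04192 * 2338 * 126 / 1000
= 12.3491 mGal

12.3491


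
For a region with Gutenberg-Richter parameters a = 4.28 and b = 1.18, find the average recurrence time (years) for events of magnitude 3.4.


log10(N) = 4.28 - 1.18*3.4 = 0.268
N = 10^0.268 = 1.853532
T = 1/N = 1/1.853532 = 0.5395 years

0.5395


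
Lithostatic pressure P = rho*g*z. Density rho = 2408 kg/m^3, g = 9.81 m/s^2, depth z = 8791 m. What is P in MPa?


P = rho * g * z / 1e6
= 2408 * 9.81 * 8791 / 1e6
= 207665221.68 / 1e6
= 207.6652 MPa

207.6652


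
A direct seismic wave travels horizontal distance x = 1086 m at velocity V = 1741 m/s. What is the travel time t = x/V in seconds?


t = x / V
= 1086 / 1741
= 0.6238 s

0.6238


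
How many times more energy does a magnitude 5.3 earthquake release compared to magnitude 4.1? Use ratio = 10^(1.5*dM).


M2 - M1 = 5.3 - 4.1 = 1.2
1.5 * 1.2 = 1.8
ratio = 10^1.8 = 63.1

63.1


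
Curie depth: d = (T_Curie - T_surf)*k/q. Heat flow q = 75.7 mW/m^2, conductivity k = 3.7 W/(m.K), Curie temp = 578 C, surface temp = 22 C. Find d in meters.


T_Curie - T_surf = 578 - 22 = 556 C
Convert q to W/m^2: 75.7 mW/m^2 = 0.0757 W/m^2
d = 556 * 3.7 / 0.0757 = 27175.69 m

27175.69


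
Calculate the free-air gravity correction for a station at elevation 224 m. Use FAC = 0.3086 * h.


FAC = 0.3086 * h
= 0.3086 * 224
= 69.1264 mGal

69.1264


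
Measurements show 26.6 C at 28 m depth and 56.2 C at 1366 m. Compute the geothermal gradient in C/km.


dT = 56.2 - 26.6 = 29.6 C
dz = 1366 - 28 = 1338 m
gradient = dT/dz * 1000 = 29.6/1338 * 1000 = 22.1226 C/km

22.1226


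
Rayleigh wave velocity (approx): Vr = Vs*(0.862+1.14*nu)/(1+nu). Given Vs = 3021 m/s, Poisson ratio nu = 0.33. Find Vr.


Numerator factor = 0.862 + 1.14*0.33 = 1.2382
Denominator = 1 + 0.33 = 1.33
Vr = 3021 * 1.2382 / 1.33 = 2812.48 m/s

2812.48


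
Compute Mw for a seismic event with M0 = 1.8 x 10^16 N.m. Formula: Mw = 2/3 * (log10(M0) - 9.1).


log10(M0) = log10(1.8 x 10^16) = 16.2553
Mw = 2/3 * (16.2553 - 9.1)
= 2/3 * 7.1553
= 4.77

4.77


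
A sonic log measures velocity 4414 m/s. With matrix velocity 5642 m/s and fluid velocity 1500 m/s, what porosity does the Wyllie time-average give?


1/V - 1/Vm = 1/4414 - 1/5642 = 4.931e-05
1/Vf - 1/Vm = 1/1500 - 1/5642 = 0.00048942
phi = 4.931e-05 / 0.00048942 = 0.1008

0.1008


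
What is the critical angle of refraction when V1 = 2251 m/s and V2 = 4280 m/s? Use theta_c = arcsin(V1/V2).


V1/V2 = 2251/4280 = 0.525935
theta_c = arcsin(0.525935) = 31.7312 degrees

31.7312


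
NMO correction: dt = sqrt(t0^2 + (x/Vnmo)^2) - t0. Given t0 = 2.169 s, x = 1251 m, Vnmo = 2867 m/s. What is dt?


x/Vnmo = 1251/2867 = 0.436345
(x/Vnmo)^2 = 0.190397
t0^2 = 4.704561
sqrt(4.704561 + 0.190397) = 2.212455
dt = 2.212455 - 2.169 = 0.043455

0.043455


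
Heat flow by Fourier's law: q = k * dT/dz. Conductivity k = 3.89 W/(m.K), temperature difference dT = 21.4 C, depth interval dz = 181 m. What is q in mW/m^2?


q = k * dT / dz * 1000
= 3.89 * 21.4 / 181 * 1000
= 0.459923 * 1000
= 459.9227 mW/m^2

459.9227


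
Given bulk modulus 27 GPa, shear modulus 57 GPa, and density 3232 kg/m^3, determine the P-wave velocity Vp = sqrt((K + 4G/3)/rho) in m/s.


First compute the effective modulus:
K + 4G/3 = 27e9 + 4*57e9/3 = 103000000000.0 Pa
Then divide by density:
103000000000.0 / 3232 = 31868811.8812 Pa/(kg/m^3)
Take the square root:
Vp = sqrt(31868811.8812) = 5645.25 m/s

5645.25


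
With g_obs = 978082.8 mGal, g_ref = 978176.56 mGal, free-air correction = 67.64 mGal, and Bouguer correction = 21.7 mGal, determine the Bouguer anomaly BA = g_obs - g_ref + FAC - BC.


BA = g_obs - g_ref + FAC - BC
= 978082.8 - 978176.56 + 67.64 - 21.7
= -47.82 mGal

-47.82


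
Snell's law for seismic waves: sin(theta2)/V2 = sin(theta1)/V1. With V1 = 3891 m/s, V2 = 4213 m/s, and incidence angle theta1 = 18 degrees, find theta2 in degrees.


sin(theta1) = sin(18 deg) = 0.309017
sin(theta2) = V2/V1 * sin(theta1) = 4213/3891 * 0.309017 = 0.33459
theta2 = arcsin(0.33459) = 19.5476 degrees

19.5476


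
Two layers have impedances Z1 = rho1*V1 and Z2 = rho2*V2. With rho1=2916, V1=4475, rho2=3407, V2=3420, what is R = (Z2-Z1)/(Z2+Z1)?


Z1 = 2916 * 4475 = 13049100
Z2 = 3407 * 3420 = 11651940
R = (11651940 - 13049100) / (11651940 + 13049100) = -1397160 / 24701040 = -0.0566

-0.0566


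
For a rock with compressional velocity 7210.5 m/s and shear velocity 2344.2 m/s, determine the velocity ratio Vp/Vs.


Vp/Vs = 7210.5 / 2344.2
= 3.0759

3.0759


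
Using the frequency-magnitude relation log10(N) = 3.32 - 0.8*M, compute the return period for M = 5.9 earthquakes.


log10(N) = 3.32 - 0.8*5.9 = -1.4
N = 10^-1.4 = 0.039811
T = 1/N = 1/0.039811 = 25.1189 years

25.1189


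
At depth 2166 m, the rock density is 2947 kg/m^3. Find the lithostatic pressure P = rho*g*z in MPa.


P = rho * g * z / 1e6
= 2947 * 9.81 * 2166 / 1e6
= 62619211.62 / 1e6
= 62.6192 MPa

62.6192


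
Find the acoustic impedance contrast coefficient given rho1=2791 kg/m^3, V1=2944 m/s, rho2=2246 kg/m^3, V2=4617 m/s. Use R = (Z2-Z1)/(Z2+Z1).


Z1 = 2791 * 2944 = 8216704
Z2 = 2246 * 4617 = 10369782
R = (10369782 - 8216704) / (10369782 + 8216704) = 2153078 / 18586486 = 0.1158

0.1158


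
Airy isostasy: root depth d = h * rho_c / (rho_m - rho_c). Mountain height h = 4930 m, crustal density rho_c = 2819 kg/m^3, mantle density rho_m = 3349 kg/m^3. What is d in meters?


rho_m - rho_c = 3349 - 2819 = 530
d = 4930 * 2819 / 530
= 13897670 / 530
= 26222.02 m

26222.02


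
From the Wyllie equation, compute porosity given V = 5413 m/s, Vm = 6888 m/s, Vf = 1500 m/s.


1/V - 1/Vm = 1/5413 - 1/6888 = 3.956e-05
1/Vf - 1/Vm = 1/1500 - 1/6888 = 0.00052149
phi = 3.956e-05 / 0.00052149 = 0.0759

0.0759


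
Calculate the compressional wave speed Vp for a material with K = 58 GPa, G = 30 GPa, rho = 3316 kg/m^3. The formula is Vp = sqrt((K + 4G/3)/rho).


First compute the effective modulus:
K + 4G/3 = 58e9 + 4*30e9/3 = 98000000000.0 Pa
Then divide by density:
98000000000.0 / 3316 = 29553679.1315 Pa/(kg/m^3)
Take the square root:
Vp = sqrt(29553679.1315) = 5436.33 m/s

5436.33


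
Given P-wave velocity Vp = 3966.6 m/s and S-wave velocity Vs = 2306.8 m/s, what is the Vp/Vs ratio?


Vp/Vs = 3966.6 / 2306.8
= 1.7195

1.7195


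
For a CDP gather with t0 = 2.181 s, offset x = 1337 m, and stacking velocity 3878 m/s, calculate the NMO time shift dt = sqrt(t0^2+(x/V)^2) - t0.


x/Vnmo = 1337/3878 = 0.344765
(x/Vnmo)^2 = 0.118863
t0^2 = 4.756761
sqrt(4.756761 + 0.118863) = 2.208082
dt = 2.208082 - 2.181 = 0.027082

0.027082


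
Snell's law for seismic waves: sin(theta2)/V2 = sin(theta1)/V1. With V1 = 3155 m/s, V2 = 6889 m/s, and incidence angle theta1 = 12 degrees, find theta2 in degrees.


sin(theta1) = sin(12 deg) = 0.207912
sin(theta2) = V2/V1 * sin(theta1) = 6889/3155 * 0.207912 = 0.453979
theta2 = arcsin(0.453979) = 26.9993 degrees

26.9993


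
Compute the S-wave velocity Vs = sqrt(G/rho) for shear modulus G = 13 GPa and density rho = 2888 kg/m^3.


Convert G to Pa: G = 13e9 Pa
Compute G/rho = 13e9 / 2888 = 4501385.0416
Vs = sqrt(4501385.0416) = 2121.65 m/s

2121.65


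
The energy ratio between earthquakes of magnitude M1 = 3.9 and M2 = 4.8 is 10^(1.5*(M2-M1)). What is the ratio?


M2 - M1 = 4.8 - 3.9 = 0.9
1.5 * 0.9 = 1.35
ratio = 10^1.35 = 22.39

22.39


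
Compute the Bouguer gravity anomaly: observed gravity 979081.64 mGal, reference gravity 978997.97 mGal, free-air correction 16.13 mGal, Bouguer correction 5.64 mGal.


BA = g_obs - g_ref + FAC - BC
= 979081.64 - 978997.97 + 16.13 - 5.64
= 94.16 mGal

94.16


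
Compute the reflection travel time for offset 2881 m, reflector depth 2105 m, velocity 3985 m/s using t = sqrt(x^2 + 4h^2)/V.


x^2 + 4h^2 = 2881^2 + 4*2105^2 = 8300161 + 17724100 = 26024261
sqrt(26024261) = 5101.3979
t = 5101.3979 / 3985 = 1.2802 s

1.2802


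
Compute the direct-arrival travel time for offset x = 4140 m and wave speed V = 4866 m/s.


t = x / V
= 4140 / 4866
= 0.8508 s

0.8508


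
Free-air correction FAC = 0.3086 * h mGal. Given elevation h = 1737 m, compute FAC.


FAC = 0.3086 * h
= 0.3086 * 1737
= 536.0382 mGal

536.0382


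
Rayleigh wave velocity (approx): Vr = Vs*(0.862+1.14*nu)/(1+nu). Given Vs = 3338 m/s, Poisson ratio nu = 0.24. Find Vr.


Numerator factor = 0.862 + 1.14*0.24 = 1.1356
Denominator = 1 + 0.24 = 1.24
Vr = 3338 * 1.1356 / 1.24 = 3056.96 m/s

3056.96


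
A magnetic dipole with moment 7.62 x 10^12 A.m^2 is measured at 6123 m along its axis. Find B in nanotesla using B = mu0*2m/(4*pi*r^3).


m = 7.62 x 10^12 = 7620000000000 A.m^2
2m = 15240000000000 A.m^2
r^3 = 6123^3 = 229558182867
B = (4pi*10^-7) * 15240000000000 / (4*pi * 229558182867) * 1e9
= 19151148.816283 / 2884713203465.56 * 1e9
= 6638.8398 nT

6638.8398


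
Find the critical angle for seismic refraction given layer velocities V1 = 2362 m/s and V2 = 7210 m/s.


V1/V2 = 2362/7210 = 0.327601
theta_c = arcsin(0.327601) = 19.1232 degrees

19.1232


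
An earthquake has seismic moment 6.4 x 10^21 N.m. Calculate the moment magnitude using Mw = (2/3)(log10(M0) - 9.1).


log10(M0) = log10(6.4 x 10^21) = 21.8062
Mw = 2/3 * (21.8062 - 9.1)
= 2/3 * 12.7062
= 8.47

8.47


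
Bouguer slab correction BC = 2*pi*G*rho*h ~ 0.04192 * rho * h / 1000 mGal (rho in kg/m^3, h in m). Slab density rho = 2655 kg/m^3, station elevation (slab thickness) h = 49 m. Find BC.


BC = 0.04192 * rho * h / 1000
= 0.04192 * 2655 * 49 / 1000
= 5.4536 mGal

5.4536


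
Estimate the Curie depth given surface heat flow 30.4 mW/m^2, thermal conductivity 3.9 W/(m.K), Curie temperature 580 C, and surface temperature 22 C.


T_Curie - T_surf = 580 - 22 = 558 C
Convert q to W/m^2: 30.4 mW/m^2 = 0.0304 W/m^2
d = 558 * 3.9 / 0.0304 = 71585.53 m

71585.53


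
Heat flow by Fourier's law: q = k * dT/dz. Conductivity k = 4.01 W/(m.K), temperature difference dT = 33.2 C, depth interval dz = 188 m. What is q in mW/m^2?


q = k * dT / dz * 1000
= 4.01 * 33.2 / 188 * 1000
= 0.708149 * 1000
= 708.1489 mW/m^2

708.1489


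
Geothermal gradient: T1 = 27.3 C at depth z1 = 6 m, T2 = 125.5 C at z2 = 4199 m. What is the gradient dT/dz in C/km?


dT = 125.5 - 27.3 = 98.2 C
dz = 4199 - 6 = 4193 m
gradient = dT/dz * 1000 = 98.2/4193 * 1000 = 23.42 C/km

23.42


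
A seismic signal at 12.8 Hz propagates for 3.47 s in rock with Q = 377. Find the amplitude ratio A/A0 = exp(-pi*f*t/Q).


pi*f*t/Q = pi*12.8*3.47/377 = 0.370125
A/A0 = exp(-0.370125) = 0.690648

0.690648


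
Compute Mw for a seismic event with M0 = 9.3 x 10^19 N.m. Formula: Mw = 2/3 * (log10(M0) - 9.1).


log10(M0) = log10(9.3 x 10^19) = 19.9685
Mw = 2/3 * (19.9685 - 9.1)
= 2/3 * 10.8685
= 7.25

7.25


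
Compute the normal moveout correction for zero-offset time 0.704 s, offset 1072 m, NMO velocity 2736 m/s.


x/Vnmo = 1072/2736 = 0.391813
(x/Vnmo)^2 = 0.153517
t0^2 = 0.495616
sqrt(0.495616 + 0.153517) = 0.805688
dt = 0.805688 - 0.704 = 0.101688

0.101688


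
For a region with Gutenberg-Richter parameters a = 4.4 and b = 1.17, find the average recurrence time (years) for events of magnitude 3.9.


log10(N) = 4.4 - 1.17*3.9 = -0.163
N = 10^-0.163 = 0.687068
T = 1/N = 1/0.687068 = 1.4555 years

1.4555


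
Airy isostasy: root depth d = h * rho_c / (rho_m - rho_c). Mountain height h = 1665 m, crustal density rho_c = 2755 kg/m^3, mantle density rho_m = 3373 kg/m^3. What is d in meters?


rho_m - rho_c = 3373 - 2755 = 618
d = 1665 * 2755 / 618
= 4587075 / 618
= 7422.45 m

7422.45


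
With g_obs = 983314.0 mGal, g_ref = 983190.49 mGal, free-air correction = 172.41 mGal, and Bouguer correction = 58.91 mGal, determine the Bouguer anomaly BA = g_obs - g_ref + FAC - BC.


BA = g_obs - g_ref + FAC - BC
= 983314.0 - 983190.49 + 172.41 - 58.91
= 237.01 mGal

237.01


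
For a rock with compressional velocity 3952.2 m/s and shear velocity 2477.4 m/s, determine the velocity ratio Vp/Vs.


Vp/Vs = 3952.2 / 2477.4
= 1.5953

1.5953


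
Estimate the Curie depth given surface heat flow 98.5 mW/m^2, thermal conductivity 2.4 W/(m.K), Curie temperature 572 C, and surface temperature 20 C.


T_Curie - T_surf = 572 - 20 = 552 C
Convert q to W/m^2: 98.5 mW/m^2 = 0.0985 W/m^2
d = 552 * 2.4 / 0.0985 = 13449.75 m

13449.75


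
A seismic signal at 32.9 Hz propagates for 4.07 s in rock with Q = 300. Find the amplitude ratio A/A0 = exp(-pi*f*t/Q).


pi*f*t/Q = pi*32.9*4.07/300 = 1.402229
A/A0 = exp(-1.402229) = 0.246048

0.246048


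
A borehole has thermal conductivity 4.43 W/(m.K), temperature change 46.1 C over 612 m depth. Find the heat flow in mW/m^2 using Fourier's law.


q = k * dT / dz * 1000
= 4.43 * 46.1 / 612 * 1000
= 0.333698 * 1000
= 333.6977 mW/m^2

333.6977


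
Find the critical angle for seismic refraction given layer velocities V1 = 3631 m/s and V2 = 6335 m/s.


V1/V2 = 3631/6335 = 0.573165
theta_c = arcsin(0.573165) = 34.9712 degrees

34.9712


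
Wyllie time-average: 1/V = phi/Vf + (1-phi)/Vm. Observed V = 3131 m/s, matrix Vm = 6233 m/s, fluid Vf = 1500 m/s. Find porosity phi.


1/V - 1/Vm = 1/3131 - 1/6233 = 0.00015895
1/Vf - 1/Vm = 1/1500 - 1/6233 = 0.00050623
phi = 0.00015895 / 0.00050623 = 0.314

0.314


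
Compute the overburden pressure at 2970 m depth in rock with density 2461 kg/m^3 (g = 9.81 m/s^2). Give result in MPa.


P = rho * g * z / 1e6
= 2461 * 9.81 * 2970 / 1e6
= 71702957.7 / 1e6
= 71.703 MPa

71.703
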